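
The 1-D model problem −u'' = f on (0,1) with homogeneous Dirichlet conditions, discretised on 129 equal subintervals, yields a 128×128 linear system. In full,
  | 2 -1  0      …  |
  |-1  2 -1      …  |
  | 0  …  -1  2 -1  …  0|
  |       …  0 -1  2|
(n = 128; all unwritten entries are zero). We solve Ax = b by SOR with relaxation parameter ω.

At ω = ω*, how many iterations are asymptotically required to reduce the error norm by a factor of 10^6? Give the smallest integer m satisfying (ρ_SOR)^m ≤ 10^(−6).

n=128: λ(B_J) = 1 − λ(A)/2 = cos(kπ/129); k=1 gives ρ_J = 0.9997035.
√(1−ρ_J²) = |sin(π/129)| = 0.0243510
Young: ω* = 2/(1+√(1−ρ_J²)) = 2/(1+0.0243510) = 2/1.0243510 = 1.9524558.
[ρ_SOR] ω* − 1 = 0.9524558.
6·ln10 = 13.8155; −ln(0.9524558) = 0.0487116; m = ⌈13.8155/0.0487116⌉ = ⌈283.618⌉ = 284.

m = 284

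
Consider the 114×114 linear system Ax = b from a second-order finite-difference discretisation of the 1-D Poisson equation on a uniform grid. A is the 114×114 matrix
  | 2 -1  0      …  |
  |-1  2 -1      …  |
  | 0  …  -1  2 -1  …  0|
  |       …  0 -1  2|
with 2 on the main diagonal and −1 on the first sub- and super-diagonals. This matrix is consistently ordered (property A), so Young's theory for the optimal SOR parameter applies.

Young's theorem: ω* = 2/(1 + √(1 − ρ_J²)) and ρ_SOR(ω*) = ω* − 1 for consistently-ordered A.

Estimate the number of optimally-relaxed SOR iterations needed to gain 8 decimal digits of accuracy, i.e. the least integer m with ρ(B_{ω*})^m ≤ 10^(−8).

m = 338

½·tridiag(1,0,1) at n=114: λ_k = cos(kπ/115); max |λ| at k=1 ⇒ ρ_J = cos(π/115) ≈ 0.9996269.
root = sin(π/115) = 0.0273148  (since 1−cos² = sin²).
Then 2/(1+√(1−ρ_J²)) = 2/(1+0.0273148); ω* = 2/1.0273148 = 1.9468229.
[ρ_SOR] ω* − 1 = 0.9468229.
For 8 digits: m = 8·ln10 / (−ln 0.9468229) = 18.4207/0.0546432 = 337.109; round up → m = 338.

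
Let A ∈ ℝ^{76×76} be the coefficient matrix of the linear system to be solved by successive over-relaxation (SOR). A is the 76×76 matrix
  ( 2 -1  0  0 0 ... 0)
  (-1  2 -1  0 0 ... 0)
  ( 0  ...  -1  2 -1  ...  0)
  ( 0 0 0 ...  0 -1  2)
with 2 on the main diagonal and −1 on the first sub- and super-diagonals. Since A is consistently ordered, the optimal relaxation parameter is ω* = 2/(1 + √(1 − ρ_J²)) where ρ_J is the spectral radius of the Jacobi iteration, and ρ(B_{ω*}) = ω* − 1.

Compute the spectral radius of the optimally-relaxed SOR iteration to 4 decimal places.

ρ_SOR = 0.9216

[ρ_J] n=76: ρ(B_J) = cos(π/(n+1)) = cos(π/77) = 0.9992.
1 − cos²(π/77) = sin²(π/77) ⇒ √(1−ρ_J²) = sin(π/77) = 0.04079.
ω* = 2/(1+0.04079) = 1.9216
and ρ(B_{ω*}) = 1.9216 − 1 = 0.9216.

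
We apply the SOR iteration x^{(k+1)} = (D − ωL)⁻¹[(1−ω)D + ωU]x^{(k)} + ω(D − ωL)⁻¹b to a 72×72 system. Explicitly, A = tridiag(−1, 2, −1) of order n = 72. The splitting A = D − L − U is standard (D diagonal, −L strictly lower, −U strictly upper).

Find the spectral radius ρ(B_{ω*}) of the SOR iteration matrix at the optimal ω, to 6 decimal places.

ρ_SOR = 0.917505

With n=72, ρ(Jacobi) = cos(π/73) = 0.999074.
1 − cos²(π/73) = sin²(π/73) ⇒ √(1−ρ_J²) = sin(π/73) = 0.0430222.
ω* = 2 / (1 + 0.0430222) = 2 / 1.0430222 ≈ 1.917505.
[ρ_SOR] ω* − 1 = 0.917505.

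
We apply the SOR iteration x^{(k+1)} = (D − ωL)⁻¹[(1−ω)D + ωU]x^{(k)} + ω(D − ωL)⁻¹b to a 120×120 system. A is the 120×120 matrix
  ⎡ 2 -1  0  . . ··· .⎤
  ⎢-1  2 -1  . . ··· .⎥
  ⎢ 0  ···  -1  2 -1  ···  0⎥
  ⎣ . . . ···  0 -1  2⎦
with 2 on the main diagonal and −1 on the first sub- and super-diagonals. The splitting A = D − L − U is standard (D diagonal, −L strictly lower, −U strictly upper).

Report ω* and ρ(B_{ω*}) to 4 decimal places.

spectrum of D⁻¹(L+U) = {cos(kπ/121) : 1≤k≤120}; ρ_J = cos(π/121) = 0.9997.
√(1 − cos²(π/121)) = sin(π/121) ≈ 0.02596.
ω* = 2/(1 + 0.02596) = 2/1.02596 = 1.9494.
Hence ρ(B_{ω*}) = 1.9494 − 1 = 0.9494.

ω* = 1.9494, ρ_SOR = 0.9494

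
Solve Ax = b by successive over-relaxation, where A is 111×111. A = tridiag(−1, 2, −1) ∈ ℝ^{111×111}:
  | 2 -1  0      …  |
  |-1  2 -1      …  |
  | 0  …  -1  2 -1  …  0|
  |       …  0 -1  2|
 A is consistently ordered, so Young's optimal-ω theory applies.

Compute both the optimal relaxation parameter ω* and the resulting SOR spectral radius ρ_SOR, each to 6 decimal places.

B_J for the 111×111 system has eigenvalues cos(kπ/112); ρ_J = cos(π/112) = 0.999607.
√(1−ρ_J²) = |sin(π/112)| = 0.0280463
Then 2/(1+√(1−ρ_J²)) = 2/(1+0.0280463); ω* = 2/1.0280463 = 1.945438.
ρ_SOR = ω* − 1 = 1.945438 − 1 = 0.945438.

ω* = 1.945438, ρ_SOR = 0.945438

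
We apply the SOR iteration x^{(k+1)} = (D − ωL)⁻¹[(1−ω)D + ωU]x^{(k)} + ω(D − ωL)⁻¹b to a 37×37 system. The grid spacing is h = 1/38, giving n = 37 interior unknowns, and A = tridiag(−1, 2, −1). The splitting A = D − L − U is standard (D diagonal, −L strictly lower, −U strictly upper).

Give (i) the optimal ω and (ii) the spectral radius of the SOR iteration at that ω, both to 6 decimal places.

B_J for the 37×37 system has eigenvalues cos(kπ/38); ρ_J = cos(π/38) = 0.996584.
√(1−ρ_J²) = |sin(π/38)| = 0.0825793
So ω* = 2/1.0825793 = 1.847440 (Young).
and ρ(B_{ω*}) = 1.847440 − 1 = 0.847440.

ω* = 1.847440, ρ_SOR = 0.847440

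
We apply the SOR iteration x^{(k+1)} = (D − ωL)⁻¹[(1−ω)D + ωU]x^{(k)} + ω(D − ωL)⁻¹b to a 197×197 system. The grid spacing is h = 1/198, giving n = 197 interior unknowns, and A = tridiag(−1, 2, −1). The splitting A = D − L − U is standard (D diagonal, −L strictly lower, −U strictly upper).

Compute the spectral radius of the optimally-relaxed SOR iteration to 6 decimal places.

ρ_SOR = 0.968764

½·tridiag(1,0,1) at n=197: λ_k = cos(kπ/198); max |λ| at k=1 ⇒ ρ_J = cos(π/198) ≈ 0.999874.
√(1−ρ_J²) = |sin(π/198)| = 0.0158660
Young: ω* = 2/(1+√(1−ρ_J²)) = 2/(1+0.0158660) = 2/1.0158660 = 1.968764.
At ω = 1.968764 every |λ(B_ω)| = ω−1, so ρ_SOR = 0.968764.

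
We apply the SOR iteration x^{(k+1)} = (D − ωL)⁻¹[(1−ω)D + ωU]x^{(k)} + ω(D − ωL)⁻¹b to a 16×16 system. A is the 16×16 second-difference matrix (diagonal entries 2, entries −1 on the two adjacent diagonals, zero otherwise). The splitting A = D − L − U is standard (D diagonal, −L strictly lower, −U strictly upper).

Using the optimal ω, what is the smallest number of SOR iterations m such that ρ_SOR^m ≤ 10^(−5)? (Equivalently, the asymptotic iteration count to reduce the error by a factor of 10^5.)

m = 31

With n=16, ρ(Jacobi) = cos(π/17) = 0.9829731.
√(1−ρ_J²) = |sin(π/17)| = 0.1837495
ω* = 2/(1+0.1837495) = 1.6895466
[ρ_SOR] ω* − 1 = 0.6895466.
m ≥ 5·ln10 / (−ln 0.6895466) = 30.972; smallest integer m = 31.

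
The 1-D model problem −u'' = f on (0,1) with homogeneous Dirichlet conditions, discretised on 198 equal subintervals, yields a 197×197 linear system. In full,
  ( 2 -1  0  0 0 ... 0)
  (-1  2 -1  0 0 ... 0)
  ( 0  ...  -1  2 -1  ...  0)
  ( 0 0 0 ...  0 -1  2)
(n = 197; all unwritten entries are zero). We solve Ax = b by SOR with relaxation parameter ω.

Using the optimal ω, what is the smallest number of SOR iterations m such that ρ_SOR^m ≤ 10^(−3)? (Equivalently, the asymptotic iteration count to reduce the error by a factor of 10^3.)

m = 218

½·tridiag(1,0,1) at n=197: λ_k = cos(kπ/198); max |λ| at k=1 ⇒ ρ_J = cos(π/198) ≈ 0.9998741.
root = sin(π/198) = 0.0158660  (since 1−cos² = sin²).
ω* = 2/(1 + 0.0158660) = 2/1.0158660 = 1.9687636.
ρ_SOR = ω* − 1 ≈ 0.9687636.
For 3 digits: m = 3·ln10 / (−ln 0.9687636) = 6.90776/0.0317347 = 217.672; round up → m = 218.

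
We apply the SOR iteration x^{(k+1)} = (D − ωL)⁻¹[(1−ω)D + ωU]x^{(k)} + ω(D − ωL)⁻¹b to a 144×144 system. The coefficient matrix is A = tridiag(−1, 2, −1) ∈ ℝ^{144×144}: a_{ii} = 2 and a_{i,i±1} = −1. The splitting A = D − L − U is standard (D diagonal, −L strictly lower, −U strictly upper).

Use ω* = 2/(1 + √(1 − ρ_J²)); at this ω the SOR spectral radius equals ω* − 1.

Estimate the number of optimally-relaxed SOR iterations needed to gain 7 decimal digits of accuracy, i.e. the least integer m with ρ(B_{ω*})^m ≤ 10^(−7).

m = 372

[ρ_J] n=144: ρ(B_J) = cos(π/(n+1)) = cos(π/145) = 0.9997653.
root = sin(π/145) = 0.0216645  (since 1−cos² = sin²).
Then 2/(1+√(1−ρ_J²)) = 2/(1+0.0216645); ω* = 2/1.0216645 = 1.9575898.
Hence ρ(B_{ω*}) = 1.9575898 − 1 = 0.9575898.
7·ln10 = 16.1181; −ln(0.9575898) = 0.0433358; m = ⌈16.1181/0.0433358⌉ = ⌈371.935⌉ = 372.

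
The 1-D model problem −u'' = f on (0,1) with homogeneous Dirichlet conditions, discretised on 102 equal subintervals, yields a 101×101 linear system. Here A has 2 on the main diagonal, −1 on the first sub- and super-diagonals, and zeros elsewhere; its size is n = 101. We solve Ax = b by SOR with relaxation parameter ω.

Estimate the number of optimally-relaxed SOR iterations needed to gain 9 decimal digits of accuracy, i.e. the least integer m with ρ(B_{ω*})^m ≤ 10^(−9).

½·tridiag(1,0,1) at n=101: λ_k = cos(kπ/102); max |λ| at k=1 ⇒ ρ_J = cos(π/102) ≈ 0.9995257.
1 − cos²(π/102) = sin²(π/102) ⇒ √(1−ρ_J²) = sin(π/102) = 0.0307951.
Young: ω* = 2/(1+√(1−ρ_J²)) = 2/(1+0.0307951) = 2/1.0307951 = 1.9402498.
ρ(B_{ω*}) = ω*−1 = 0.9402498
Need (0.9402498)^m ≤ 10^(−9): m ≥ 9·ln10/|ln 0.9402498| = 20.7233/0.0616097 = 336.364 ⇒ m = 337.

m = 337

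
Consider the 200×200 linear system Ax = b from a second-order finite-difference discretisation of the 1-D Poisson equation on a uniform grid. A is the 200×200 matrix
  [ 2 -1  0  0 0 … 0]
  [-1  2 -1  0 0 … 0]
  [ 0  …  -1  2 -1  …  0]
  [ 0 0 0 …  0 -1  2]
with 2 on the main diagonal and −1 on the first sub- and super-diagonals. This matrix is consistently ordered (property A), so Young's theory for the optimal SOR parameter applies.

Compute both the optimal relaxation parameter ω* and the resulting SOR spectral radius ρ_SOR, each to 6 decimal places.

ω* = 1.969223, ρ_SOR = 0.969223

[ρ_J] n=200: ρ(B_J) = cos(π/(n+1)) = cos(π/201) = 0.999878.
1 − cos²(π/201) = sin²(π/201) ⇒ √(1−ρ_J²) = sin(π/201) = 0.0156292.
Then 2/(1+√(1−ρ_J²)) = 2/(1+0.0156292); ω* = 2/1.0156292 = 1.969223.
[ρ_SOR] ω* − 1 = 0.969223.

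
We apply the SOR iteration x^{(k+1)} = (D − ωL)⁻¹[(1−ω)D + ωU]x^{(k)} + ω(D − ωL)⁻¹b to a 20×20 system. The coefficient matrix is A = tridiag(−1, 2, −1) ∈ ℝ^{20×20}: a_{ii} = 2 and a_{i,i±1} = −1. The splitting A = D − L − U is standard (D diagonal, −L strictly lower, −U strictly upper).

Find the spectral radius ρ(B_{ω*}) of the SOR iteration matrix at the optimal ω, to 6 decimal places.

ρ_SOR = 0.740580

spectrum of D⁻¹(L+U) = {cos(kπ/21) : 1≤k≤20}; ρ_J = cos(π/21) = 0.988831.
root = sin(π/21) = 0.1490423  (since 1−cos² = sin²).
ω* = 2/(1 + 0.1490423) = 2/1.1490423 = 1.740580.
and ρ(B_{ω*}) = 1.740580 − 1 = 0.740580.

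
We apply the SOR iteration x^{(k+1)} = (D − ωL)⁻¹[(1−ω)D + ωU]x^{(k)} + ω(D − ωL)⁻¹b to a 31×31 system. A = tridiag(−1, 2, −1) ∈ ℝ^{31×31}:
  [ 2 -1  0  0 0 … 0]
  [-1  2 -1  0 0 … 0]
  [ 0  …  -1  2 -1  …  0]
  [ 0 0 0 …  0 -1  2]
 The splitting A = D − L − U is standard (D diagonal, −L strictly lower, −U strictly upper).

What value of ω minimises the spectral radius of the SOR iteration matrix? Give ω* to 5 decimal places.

ρ_J = max_k |cos(kπ/32)| = cos(π/32) = 0.99518
√(1 − cos²(π/32)) = sin(π/32) ≈ 0.098017.
Young: ω* = 2/(1+√(1−ρ_J²)) = 2/(1+0.098017) = 2/1.098017 = 1.82147.
At ω = 1.82147 every |λ(B_ω)| = ω−1, so ρ_SOR = 0.82147.

ω* = 1.82147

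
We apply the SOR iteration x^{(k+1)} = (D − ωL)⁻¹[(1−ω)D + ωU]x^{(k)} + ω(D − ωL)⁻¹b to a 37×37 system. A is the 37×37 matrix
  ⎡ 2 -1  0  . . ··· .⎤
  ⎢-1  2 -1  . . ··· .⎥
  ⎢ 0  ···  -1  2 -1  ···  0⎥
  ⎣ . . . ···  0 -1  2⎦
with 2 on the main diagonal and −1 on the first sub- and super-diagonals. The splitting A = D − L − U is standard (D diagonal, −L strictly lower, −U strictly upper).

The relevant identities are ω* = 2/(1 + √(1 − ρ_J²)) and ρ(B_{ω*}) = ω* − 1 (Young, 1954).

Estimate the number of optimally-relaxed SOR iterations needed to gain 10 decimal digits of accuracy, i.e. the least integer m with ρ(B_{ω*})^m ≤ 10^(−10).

[ρ_J] n=37: ρ(B_J) = cos(π/(n+1)) = cos(π/38) = 0.9965845.
1 − cos²(π/38) = sin²(π/38) ⇒ √(1−ρ_J²) = sin(π/38) = 0.0825793.
So ω* = 2/1.0825793 = 1.8474397 (Young).
Hence ρ(B_{ω*}) = 1.8474397 − 1 = 0.8474397.
(0.8474397)^m ≤ 10^{−10}  ⇒  m·ln(0.8474397) ≤ −10·ln10  ⇒  m ≥ 139.099  ⇒  m = 140

m = 140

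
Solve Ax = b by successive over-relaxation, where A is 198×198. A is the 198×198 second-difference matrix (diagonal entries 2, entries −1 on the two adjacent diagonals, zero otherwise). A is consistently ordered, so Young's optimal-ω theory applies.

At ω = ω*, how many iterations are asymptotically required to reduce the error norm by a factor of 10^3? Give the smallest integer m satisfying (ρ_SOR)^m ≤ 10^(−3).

m = 219

B_J for the 198×198 system has eigenvalues cos(kπ/199); ρ_J = cos(π/199) = 0.9998754.
√(1 − cos²(π/199)) = sin(π/199) ≈ 0.0157862.
So ω* = 2/1.0157862 = 1.9689183 (Young).
At ω = 1.9689183 every |λ(B_ω)| = ω−1, so ρ_SOR = 0.9689183.
ρ_SOR^m ≤ 10^(−3) ⇔ m ≥ 3·ln10/(−ln 0.9689183) = 6.90776/0.031575 = 218.773; m = ⌈218.773⌉ = 219.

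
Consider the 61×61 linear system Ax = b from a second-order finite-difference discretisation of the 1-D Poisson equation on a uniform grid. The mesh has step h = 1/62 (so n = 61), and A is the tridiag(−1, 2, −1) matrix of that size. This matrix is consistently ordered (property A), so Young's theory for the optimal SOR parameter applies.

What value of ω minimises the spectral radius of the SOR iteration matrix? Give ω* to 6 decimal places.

ω* = 1.903585

ρ_J = max_k |cos(kπ/62)| = cos(π/62) = 0.998717
1 − cos²(π/62) = sin²(π/62) ⇒ √(1−ρ_J²) = sin(π/62) = 0.0506492.
[ω*] 2 ÷ (1 + 0.0506492) = 2 ÷ 1.0506492 = 1.903585.
ρ_SOR = ω* − 1 ≈ 0.903585.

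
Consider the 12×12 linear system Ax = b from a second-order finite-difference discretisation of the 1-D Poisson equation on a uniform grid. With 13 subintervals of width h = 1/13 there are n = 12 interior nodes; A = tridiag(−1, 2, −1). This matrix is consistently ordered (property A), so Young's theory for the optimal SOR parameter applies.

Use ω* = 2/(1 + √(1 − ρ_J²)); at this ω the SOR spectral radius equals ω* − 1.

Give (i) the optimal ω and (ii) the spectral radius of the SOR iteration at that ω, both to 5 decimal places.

ω* = 1.61379, ρ_SOR = 0.61379

B_J for the 12×12 system has eigenvalues cos(kπ/13); ρ_J = cos(π/13) = 0.97094.
√(1−ρ_J²) = |sin(π/13)| = 0.239316
ω* = 2 / (1 + 0.239316) = 2 / 1.239316 ≈ 1.61379.
At ω = 1.61379 every |λ(B_ω)| = ω−1, so ρ_SOR = 0.61379.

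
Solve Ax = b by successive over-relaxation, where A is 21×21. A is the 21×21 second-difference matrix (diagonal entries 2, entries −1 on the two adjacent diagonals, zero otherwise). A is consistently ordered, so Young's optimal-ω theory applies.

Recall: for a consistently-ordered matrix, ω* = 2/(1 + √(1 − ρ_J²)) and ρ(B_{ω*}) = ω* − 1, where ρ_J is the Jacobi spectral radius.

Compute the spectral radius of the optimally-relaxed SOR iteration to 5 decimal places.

ρ_SOR = 0.75083

spectrum of D⁻¹(L+U) = {cos(kπ/22) : 1≤k≤21}; ρ_J = cos(π/22) = 0.98982.
root = sin(π/22) = 0.142315  (since 1−cos² = sin²).
ω* = 2/(1+0.142315) = 1.75083
ρ_SOR = ω* − 1 = 1.75083 − 1 = 0.75083.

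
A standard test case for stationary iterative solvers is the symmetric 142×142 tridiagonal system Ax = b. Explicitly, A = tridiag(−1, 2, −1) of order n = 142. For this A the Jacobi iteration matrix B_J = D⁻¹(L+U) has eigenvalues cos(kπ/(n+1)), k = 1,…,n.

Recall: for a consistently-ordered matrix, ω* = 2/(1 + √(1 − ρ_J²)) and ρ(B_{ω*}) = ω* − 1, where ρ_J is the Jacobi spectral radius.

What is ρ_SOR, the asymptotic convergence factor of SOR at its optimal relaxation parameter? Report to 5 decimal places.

ρ_SOR = 0.95701

ρ_J = max_k |cos(kπ/143)| = cos(π/143) = 0.99976
√(1−ρ_J²) simplifies to sin(π/143) = 0.021967.
ω* = 2/(1+0.021967) = 1.95701
Hence ρ(B_{ω*}) = 1.95701 − 1 = 0.95701.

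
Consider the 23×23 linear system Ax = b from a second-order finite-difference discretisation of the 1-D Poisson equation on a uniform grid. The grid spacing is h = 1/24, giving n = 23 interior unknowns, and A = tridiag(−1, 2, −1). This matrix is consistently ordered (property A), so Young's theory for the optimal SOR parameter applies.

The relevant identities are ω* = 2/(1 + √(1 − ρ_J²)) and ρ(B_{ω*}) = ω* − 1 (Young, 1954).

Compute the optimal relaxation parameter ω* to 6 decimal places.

ω* = 1.769088

½·tridiag(1,0,1) at n=23: λ_k = cos(kπ/24); max |λ| at k=1 ⇒ ρ_J = cos(π/24) ≈ 0.991445.
root = sin(π/24) = 0.1305262  (since 1−cos² = sin²).
Then 2/(1+√(1−ρ_J²)) = 2/(1+0.1305262); ω* = 2/1.1305262 = 1.769088.
and ρ(B_{ω*}) = 1.769088 − 1 = 0.769088.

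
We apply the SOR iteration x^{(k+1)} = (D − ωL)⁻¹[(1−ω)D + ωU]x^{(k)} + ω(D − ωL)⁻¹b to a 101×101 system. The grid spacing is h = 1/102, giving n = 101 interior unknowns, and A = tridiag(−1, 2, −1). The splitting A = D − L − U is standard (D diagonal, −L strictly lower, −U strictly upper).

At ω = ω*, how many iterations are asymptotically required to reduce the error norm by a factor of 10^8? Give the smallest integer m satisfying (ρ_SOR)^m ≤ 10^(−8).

n=101: λ(B_J) = 1 − λ(A)/2 = cos(kπ/102); k=1 gives ρ_J = 0.9995257.
√(1−ρ_J²) simplifies to sin(π/102) = 0.0307951.
ω* = 2/(1+0.0307951) = 1.9402498
ρ(B_{ω*}) = ω*−1 = 0.9402498
For 8 digits: m = 8·ln10 / (−ln 0.9402498) = 18.4207/0.0616097 = 298.990; round up → m = 299.

m = 299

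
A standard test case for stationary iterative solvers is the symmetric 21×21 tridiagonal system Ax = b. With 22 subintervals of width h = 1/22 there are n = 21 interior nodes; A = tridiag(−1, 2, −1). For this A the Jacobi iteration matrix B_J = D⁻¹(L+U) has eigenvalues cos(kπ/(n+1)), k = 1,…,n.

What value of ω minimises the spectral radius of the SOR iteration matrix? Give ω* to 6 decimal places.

n=21: λ(B_J) = 1 − λ(A)/2 = cos(kπ/22); k=1 gives ρ_J = 0.989821.
√(1−ρ_J²) = |sin(π/22)| = 0.1423148
Young: ω* = 2/(1+√(1−ρ_J²)) = 2/(1+0.1423148) = 2/1.1423148 = 1.750831.
ρ_SOR = ω* − 1 ≈ 0.750831.

ω* = 1.750831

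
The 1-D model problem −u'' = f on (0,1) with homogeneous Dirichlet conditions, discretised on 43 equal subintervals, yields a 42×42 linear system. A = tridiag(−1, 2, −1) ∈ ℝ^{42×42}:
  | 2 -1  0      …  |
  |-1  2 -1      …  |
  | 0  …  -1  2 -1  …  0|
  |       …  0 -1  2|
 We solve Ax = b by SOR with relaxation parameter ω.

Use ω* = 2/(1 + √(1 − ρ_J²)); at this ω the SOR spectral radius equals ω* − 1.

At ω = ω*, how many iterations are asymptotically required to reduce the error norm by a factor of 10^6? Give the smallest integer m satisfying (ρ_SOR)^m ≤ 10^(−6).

m = 95

ρ_J = max_k |cos(kπ/43)| = cos(π/43) = 0.9973323
√(1 − cos²(π/43)) = sin(π/43) ≈ 0.0729953.
Then 2/(1+√(1−ρ_J²)) = 2/(1+0.0729953); ω* = 2/1.0729953 = 1.8639411.
[ρ_SOR] ω* − 1 = 0.8639411.
For 6 digits: m = 6·ln10 / (−ln 0.8639411) = 13.8155/0.146251 = 94.464; round up → m = 95.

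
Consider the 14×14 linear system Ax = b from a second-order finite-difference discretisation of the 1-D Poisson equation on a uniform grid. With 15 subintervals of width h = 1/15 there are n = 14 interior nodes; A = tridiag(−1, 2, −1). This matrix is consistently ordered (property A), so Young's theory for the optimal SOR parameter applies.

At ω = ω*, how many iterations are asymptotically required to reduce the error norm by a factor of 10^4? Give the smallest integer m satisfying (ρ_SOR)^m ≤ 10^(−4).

m = 22

spectrum of D⁻¹(L+U) = {cos(kπ/15) : 1≤k≤14}; ρ_J = cos(π/15) = 0.9781476.
√(1−ρ_J²) = |sin(π/15)| = 0.2079117
ω* = 2 / (1 + 0.2079117) = 2 / 1.2079117 ≈ 1.6557502.
At ω = 1.6557502 every |λ(B_ω)| = ω−1, so ρ_SOR = 0.6557502.
Need (0.6557502)^m ≤ 10^(−4): m ≥ 4·ln10/|ln 0.6557502| = 9.21034/0.421975 = 21.827 ⇒ m = 22.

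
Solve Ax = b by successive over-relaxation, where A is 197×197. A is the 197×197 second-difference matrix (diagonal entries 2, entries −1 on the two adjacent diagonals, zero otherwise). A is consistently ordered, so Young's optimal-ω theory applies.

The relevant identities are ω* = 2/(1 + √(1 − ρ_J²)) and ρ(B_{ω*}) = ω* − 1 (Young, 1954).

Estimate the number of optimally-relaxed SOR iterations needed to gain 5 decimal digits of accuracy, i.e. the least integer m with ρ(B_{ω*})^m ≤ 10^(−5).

m = 363

spectrum of D⁻¹(L+U) = {cos(kπ/198) : 1≤k≤197}; ρ_J = cos(π/198) = 0.9998741.
1 − cos²(π/198) = sin²(π/198) ⇒ √(1−ρ_J²) = sin(π/198) = 0.0158660.
ω* = 2 / (1 + 0.0158660) = 2 / 1.0158660 ≈ 1.9687636.
ρ(B_{ω*}) = ω*−1 = 0.9687636
5·ln10 = 11.5129; −ln(0.9687636) = 0.0317347; m = ⌈11.5129/0.0317347⌉ = ⌈362.786⌉ = 363.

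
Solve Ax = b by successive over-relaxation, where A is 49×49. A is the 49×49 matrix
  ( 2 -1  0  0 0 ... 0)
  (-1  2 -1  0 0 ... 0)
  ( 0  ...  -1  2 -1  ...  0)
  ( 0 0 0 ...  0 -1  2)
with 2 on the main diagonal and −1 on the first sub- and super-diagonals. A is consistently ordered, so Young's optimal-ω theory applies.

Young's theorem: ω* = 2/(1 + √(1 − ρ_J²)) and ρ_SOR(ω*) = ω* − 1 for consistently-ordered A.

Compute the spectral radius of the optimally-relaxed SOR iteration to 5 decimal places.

ρ_SOR = 0.88184

ρ_J = max_k |cos(kπ/50)| = cos(π/50) = 0.99803
√(1−ρ_J²) = |sin(π/50)| = 0.062791
Young: ω* = 2/(1+√(1−ρ_J²)) = 2/(1+0.062791) = 2/1.062791 = 1.88184.
At ω = 1.88184 every |λ(B_ω)| = ω−1, so ρ_SOR = 0.88184.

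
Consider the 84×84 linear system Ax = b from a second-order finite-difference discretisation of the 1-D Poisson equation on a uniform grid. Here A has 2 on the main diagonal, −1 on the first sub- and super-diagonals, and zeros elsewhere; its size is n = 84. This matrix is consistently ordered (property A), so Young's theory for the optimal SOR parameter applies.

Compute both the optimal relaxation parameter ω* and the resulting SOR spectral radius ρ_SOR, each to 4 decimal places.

ω* = 1.9287, ρ_SOR = 0.9287

½·tridiag(1,0,1) at n=84: λ_k = cos(kπ/85); max |λ| at k=1 ⇒ ρ_J = cos(π/85) ≈ 0.9993.
√(1−ρ_J²) = |sin(π/85)| = 0.03695
ω* = 2/(1 + 0.03695) = 2/1.03695 = 1.9287.
Hence ρ(B_{ω*}) = 1.9287 − 1 = 0.9287.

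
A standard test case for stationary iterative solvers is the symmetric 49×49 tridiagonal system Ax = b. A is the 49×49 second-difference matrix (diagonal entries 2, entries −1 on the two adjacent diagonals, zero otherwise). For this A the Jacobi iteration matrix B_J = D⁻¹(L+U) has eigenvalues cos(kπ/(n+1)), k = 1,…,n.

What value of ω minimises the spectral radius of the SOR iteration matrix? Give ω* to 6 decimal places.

ρ_J = max_k |cos(kπ/50)| = cos(π/50) = 0.998027
root = sin(π/50) = 0.0627905  (since 1−cos² = sin²).
So ω* = 2/1.0627905 = 1.881838 (Young).
At ω = 1.881838 every |λ(B_ω)| = ω−1, so ρ_SOR = 0.881838.

ω* = 1.881838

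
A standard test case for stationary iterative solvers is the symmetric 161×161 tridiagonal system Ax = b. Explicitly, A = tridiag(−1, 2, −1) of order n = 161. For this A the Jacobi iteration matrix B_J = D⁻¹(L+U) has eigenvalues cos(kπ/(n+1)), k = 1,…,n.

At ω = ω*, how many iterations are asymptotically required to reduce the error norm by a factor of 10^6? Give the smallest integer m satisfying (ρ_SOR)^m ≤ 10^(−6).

With n=161, ρ(Jacobi) = cos(π/162) = 0.9998120.
√(1−ρ_J²) simplifies to sin(π/162) = 0.0193913.
ω* = 2/(1+0.0193913) = 1.9619551
[ρ_SOR] ω* − 1 = 0.9619551.
6·ln10 = 13.8155; −ln(0.9619551) = 0.0387875; m = ⌈13.8155/0.0387875⌉ = ⌈356.184⌉ = 357.

m = 357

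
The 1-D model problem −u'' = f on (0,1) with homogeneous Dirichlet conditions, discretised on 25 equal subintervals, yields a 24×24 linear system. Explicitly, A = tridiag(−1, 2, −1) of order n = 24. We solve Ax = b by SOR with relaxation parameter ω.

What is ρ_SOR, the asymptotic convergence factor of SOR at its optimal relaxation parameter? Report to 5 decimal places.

ρ_SOR = 0.77725

n=24: λ(B_J) = 1 − λ(A)/2 = cos(kπ/25); k=1 gives ρ_J = 0.99211.
√(1−ρ_J²) = |sin(π/25)| = 0.125333
Then 2/(1+√(1−ρ_J²)) = 2/(1+0.125333); ω* = 2/1.125333 = 1.77725.
Hence ρ(B_{ω*}) = 1.77725 − 1 = 0.77725.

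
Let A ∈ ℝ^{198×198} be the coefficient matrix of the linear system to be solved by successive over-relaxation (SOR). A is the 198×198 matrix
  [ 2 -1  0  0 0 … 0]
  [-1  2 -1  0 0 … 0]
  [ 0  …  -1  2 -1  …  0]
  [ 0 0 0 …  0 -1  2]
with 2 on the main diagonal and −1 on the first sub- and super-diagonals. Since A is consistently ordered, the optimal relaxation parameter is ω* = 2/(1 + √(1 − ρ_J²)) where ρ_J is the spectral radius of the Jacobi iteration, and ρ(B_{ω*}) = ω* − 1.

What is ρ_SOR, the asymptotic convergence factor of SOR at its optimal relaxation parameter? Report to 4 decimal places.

ρ_SOR = 0.9689

With n=198, ρ(Jacobi) = cos(π/199) = 0.9999.
√(1−ρ_J²) simplifies to sin(π/199) = 0.01579.
Then 2/(1+√(1−ρ_J²)) = 2/(1+0.01579); ω* = 2/1.01579 = 1.9689.
[ρ_SOR] ω* − 1 = 0.9689.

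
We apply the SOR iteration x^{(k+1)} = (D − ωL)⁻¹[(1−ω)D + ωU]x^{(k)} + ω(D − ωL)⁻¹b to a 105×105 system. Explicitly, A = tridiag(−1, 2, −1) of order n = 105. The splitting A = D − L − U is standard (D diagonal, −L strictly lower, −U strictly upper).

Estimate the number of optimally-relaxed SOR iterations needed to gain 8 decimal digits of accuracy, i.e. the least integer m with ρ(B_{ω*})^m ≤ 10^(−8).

B_J for the 105×105 system has eigenvalues cos(kπ/106); ρ_J = cos(π/106) = 0.9995608.
root = sin(π/106) = 0.0296333  (since 1−cos² = sin²).
ω* = 2 / (1 + 0.0296333) = 2 / 1.0296333 ≈ 1.9424391.
ρ(B_{ω*}) = ω*−1 = 0.9424391
ρ_SOR^m ≤ 10^(−8) ⇔ m ≥ 8·ln10/(−ln 0.9424391) = 18.4207/0.059284 = 310.720; m = ⌈310.720⌉ = 311.

m = 311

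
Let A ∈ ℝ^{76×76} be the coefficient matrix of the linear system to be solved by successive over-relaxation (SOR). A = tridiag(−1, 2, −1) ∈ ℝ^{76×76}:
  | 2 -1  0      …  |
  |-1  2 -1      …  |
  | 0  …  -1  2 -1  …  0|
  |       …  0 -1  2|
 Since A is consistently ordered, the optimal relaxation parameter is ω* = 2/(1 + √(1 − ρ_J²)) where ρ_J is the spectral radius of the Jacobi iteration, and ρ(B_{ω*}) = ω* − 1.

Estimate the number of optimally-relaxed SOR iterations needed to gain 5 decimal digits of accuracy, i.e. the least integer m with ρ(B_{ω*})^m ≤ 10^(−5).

m = 142

½·tridiag(1,0,1) at n=76: λ_k = cos(kπ/77); max |λ| at k=1 ⇒ ρ_J = cos(π/77) ≈ 0.9991678.
root = sin(π/77) = 0.0407886  (since 1−cos² = sin²).
ω* = 2 / (1 + 0.0407886) = 2 / 1.0407886 ≈ 1.9216198.
ρ(B_{ω*}) = ω*−1 = 0.9216198
m ≥ 5·ln10 / (−ln 0.9216198) = 141.051; smallest integer m = 142.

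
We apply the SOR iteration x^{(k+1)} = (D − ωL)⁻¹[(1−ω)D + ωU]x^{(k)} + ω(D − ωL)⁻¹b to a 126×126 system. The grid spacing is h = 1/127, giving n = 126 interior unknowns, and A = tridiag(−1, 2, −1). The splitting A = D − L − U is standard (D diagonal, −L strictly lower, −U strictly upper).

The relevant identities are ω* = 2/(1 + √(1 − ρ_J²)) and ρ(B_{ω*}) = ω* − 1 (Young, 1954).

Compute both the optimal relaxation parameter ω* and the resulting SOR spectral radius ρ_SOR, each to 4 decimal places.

B_J for the 126×126 system has eigenvalues cos(kπ/127); ρ_J = cos(π/127) = 0.9997.
root = sin(π/127) = 0.02473  (since 1−cos² = sin²).
Then 2/(1+√(1−ρ_J²)) = 2/(1+0.02473); ω* = 2/1.02473 = 1.9517.
ρ_SOR = ω* − 1 = 1.9517 − 1 = 0.9517.

ω* = 1.9517, ρ_SOR = 0.9517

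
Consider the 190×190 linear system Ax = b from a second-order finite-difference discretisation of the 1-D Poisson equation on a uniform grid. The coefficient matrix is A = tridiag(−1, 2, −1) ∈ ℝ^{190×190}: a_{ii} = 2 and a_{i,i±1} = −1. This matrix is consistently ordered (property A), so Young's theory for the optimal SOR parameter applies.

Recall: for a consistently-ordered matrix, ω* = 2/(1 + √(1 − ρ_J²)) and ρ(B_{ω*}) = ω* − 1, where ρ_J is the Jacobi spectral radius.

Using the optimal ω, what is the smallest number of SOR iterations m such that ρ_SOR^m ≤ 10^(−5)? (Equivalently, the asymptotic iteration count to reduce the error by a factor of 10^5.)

½·tridiag(1,0,1) at n=190: λ_k = cos(kπ/191); max |λ| at k=1 ⇒ ρ_J = cos(π/191) ≈ 0.9998647.
root = sin(π/191) = 0.0164474  (since 1−cos² = sin²).
ω* = 2/(1+0.0164474) = 1.9676375
and ρ(B_{ω*}) = 1.9676375 − 1 = 0.9676375.
(0.9676375)^m ≤ 10^{−5}  ⇒  m·ln(0.9676375) ≤ −5·ln10  ⇒  m ≥ 349.961  ⇒  m = 350

m = 350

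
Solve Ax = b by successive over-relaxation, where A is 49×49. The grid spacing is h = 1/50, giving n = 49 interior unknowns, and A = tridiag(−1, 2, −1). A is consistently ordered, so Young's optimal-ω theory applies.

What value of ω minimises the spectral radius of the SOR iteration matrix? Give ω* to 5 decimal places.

ω* = 1.88184

B_J for the 49×49 system has eigenvalues cos(kπ/50); ρ_J = cos(π/50) = 0.99803.
1 − cos²(π/50) = sin²(π/50) ⇒ √(1−ρ_J²) = sin(π/50) = 0.062791.
ω* = 2 / (1 + 0.062791) = 2 / 1.062791 ≈ 1.88184.
ρ_SOR = ω* − 1 ≈ 0.88184.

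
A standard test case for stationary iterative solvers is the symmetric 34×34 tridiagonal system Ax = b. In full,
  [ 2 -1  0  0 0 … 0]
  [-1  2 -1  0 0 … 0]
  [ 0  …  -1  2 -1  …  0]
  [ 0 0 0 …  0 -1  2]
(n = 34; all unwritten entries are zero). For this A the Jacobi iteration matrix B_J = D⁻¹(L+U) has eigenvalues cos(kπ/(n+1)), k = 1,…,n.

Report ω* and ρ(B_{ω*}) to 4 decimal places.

½·tridiag(1,0,1) at n=34: λ_k = cos(kπ/35); max |λ| at k=1 ⇒ ρ_J = cos(π/35) ≈ 0.9960.
√(1−ρ_J²) = |sin(π/35)| = 0.08964
Then 2/(1+√(1−ρ_J²)) = 2/(1+0.08964); ω* = 2/1.08964 = 1.8355.
Hence ρ(B_{ω*}) = 1.8355 − 1 = 0.8355.

ω* = 1.8355, ρ_SOR = 0.8355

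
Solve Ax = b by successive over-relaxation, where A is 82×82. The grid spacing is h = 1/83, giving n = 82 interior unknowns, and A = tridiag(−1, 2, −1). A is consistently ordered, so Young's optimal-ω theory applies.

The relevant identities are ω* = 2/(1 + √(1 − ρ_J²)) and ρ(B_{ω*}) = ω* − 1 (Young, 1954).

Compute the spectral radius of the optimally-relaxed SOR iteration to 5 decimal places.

ρ_SOR = 0.92708

n=82: λ(B_J) = 1 − λ(A)/2 = cos(kπ/83); k=1 gives ρ_J = 0.99928.
root = sin(π/83) = 0.037841  (since 1−cos² = sin²).
Then 2/(1+√(1−ρ_J²)) = 2/(1+0.037841); ω* = 2/1.037841 = 1.92708.
ρ_SOR = ω* − 1 = 1.92708 − 1 = 0.92708.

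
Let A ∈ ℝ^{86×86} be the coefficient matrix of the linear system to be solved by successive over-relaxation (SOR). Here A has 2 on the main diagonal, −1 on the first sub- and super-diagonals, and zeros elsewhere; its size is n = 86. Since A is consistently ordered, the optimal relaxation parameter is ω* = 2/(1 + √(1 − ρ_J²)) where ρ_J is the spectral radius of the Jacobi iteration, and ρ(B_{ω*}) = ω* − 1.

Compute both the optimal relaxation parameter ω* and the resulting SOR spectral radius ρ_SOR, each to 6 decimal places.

[ρ_J] n=86: ρ(B_J) = cos(π/(n+1)) = cos(π/87) = 0.999348.
1 − cos²(π/87) = sin²(π/87) ⇒ √(1−ρ_J²) = sin(π/87) = 0.0361024.
So ω* = 2/1.0361024 = 1.930311 (Young).
ρ_SOR = ω* − 1 = 1.930311 − 1 = 0.930311.

ω* = 1.930311, ρ_SOR = 0.930311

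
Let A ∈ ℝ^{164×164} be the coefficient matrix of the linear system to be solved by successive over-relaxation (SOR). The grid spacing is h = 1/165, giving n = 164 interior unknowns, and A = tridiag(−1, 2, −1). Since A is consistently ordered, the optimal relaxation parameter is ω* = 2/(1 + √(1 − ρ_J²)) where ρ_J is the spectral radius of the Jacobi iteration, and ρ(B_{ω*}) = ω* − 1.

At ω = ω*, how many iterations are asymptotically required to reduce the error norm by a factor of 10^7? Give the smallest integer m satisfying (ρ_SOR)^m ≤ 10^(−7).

½·tridiag(1,0,1) at n=164: λ_k = cos(kπ/165); max |λ| at k=1 ⇒ ρ_J = cos(π/165) ≈ 0.9998187.
1 − cos²(π/165) = sin²(π/165) ⇒ √(1−ρ_J²) = sin(π/165) = 0.0190388.
Young: ω* = 2/(1+√(1−ρ_J²)) = 2/(1+0.0190388) = 2/1.0190388 = 1.9626338.
At ω = 1.9626338 every |λ(B_ω)| = ω−1, so ρ_SOR = 0.9626338.
Need (0.9626338)^m ≤ 10^(−7): m ≥ 7·ln10/|ln 0.9626338| = 16.1181/0.0380822 = 423.245 ⇒ m = 424.

m = 424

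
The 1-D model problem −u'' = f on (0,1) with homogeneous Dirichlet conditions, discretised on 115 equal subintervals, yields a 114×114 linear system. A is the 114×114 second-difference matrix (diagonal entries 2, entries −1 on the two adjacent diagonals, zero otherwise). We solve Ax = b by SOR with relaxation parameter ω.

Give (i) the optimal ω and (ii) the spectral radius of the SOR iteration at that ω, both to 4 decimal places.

ω* = 1.9468, ρ_SOR = 0.9468

B_J for the 114×114 system has eigenvalues cos(kπ/115); ρ_J = cos(π/115) = 0.9996.
root = sin(π/115) = 0.02731  (since 1−cos² = sin²).
Then 2/(1+√(1−ρ_J²)) = 2/(1+0.02731); ω* = 2/1.02731 = 1.9468.
ρ_SOR = ω* − 1 = 1.9468 − 1 = 0.9468.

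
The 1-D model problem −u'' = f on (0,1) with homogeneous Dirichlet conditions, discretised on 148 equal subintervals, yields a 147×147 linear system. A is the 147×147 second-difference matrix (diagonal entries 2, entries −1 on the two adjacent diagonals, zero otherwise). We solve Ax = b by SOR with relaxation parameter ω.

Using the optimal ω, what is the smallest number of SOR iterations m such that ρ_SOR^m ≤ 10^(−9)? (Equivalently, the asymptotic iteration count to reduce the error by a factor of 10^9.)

m = 489

n=147: λ(B_J) = 1 − λ(A)/2 = cos(kπ/148); k=1 gives ρ_J = 0.9997747.
√(1−ρ_J²) simplifies to sin(π/148) = 0.0212254.
ω* = 2/(1+0.0212254) = 1.9584315
ρ_SOR = ω* − 1 = 1.9584315 − 1 = 0.9584315.
For 9 digits: m = 9·ln10 / (−ln 0.9584315) = 20.7233/0.0424572 = 488.099; round up → m = 489.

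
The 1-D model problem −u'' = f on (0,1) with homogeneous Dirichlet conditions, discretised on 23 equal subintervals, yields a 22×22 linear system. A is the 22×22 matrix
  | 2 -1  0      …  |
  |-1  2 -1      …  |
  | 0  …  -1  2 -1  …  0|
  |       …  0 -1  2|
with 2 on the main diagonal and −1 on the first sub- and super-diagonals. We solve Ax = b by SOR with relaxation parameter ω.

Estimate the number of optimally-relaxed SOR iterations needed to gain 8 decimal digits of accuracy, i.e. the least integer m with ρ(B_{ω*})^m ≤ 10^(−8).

With n=22, ρ(Jacobi) = cos(π/23) = 0.9906859.
root = sin(π/23) = 0.1361666  (since 1−cos² = sin²).
ω* = 2 / (1 + 0.1361666) = 2 / 1.1361666 ≈ 1.7603052.
ρ_SOR = ω* − 1 = 1.7603052 − 1 = 0.7603052.
ρ_SOR^m ≤ 10^(−8) ⇔ m ≥ 8·ln10/(−ln 0.7603052) = 18.4207/0.274035 = 67.220; m = ⌈67.220⌉ = 68.

m = 68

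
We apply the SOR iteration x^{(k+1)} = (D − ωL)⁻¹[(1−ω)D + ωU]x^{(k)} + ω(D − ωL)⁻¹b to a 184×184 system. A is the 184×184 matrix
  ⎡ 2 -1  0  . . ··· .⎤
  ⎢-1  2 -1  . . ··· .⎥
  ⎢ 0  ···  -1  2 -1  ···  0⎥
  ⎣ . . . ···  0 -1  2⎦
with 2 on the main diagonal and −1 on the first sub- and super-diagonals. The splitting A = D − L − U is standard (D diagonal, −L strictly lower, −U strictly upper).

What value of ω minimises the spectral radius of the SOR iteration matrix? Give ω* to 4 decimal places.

ω* = 1.9666

n=184: λ(B_J) = 1 − λ(A)/2 = cos(kπ/185); k=1 gives ρ_J = 0.9999.
√(1−ρ_J²) simplifies to sin(π/185) = 0.01698.
ω* = 2/(1 + 0.01698) = 2/1.01698 = 1.9666.
Hence ρ(B_{ω*}) = 1.9666 − 1 = 0.9666.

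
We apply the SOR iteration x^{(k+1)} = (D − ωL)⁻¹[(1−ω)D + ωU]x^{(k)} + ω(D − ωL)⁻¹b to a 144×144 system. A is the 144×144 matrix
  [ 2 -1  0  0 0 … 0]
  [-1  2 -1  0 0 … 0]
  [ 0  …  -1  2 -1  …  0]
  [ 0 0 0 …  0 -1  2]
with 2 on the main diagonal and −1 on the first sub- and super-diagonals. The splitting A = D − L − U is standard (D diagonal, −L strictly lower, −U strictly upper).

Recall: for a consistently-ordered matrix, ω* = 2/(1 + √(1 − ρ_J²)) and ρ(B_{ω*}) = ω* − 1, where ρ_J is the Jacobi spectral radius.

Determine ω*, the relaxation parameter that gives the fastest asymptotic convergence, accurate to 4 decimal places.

ω* = 1.9576

ρ_J = max_k |cos(kπ/145)| = cos(π/145) = 0.9998
root = sin(π/145) = 0.02166  (since 1−cos² = sin²).
ω* = 2/(1 + 0.02166) = 2/1.02166 = 1.9576.
ρ(B_{ω*}) = ω*−1 = 0.9576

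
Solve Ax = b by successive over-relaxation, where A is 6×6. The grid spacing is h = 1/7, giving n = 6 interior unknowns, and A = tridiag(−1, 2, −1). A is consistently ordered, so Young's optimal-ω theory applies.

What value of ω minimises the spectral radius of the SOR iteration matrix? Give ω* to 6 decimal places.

ω* = 1.394813

[ρ_J] n=6: ρ(B_J) = cos(π/(n+1)) = cos(π/7) = 0.900969.
√(1−ρ_J²) simplifies to sin(π/7) = 0.4338837.
So ω* = 2/1.4338837 = 1.394813 (Young).
ρ_SOR = ω* − 1 ≈ 0.394813.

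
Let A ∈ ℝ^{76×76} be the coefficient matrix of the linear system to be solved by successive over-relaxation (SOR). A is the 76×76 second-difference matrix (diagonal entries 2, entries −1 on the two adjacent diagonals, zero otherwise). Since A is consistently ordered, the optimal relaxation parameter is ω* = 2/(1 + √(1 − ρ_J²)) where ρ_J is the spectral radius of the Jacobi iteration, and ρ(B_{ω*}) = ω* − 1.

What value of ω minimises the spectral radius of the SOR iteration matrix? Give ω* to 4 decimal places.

ω* = 1.9216

n=76: λ(B_J) = 1 − λ(A)/2 = cos(kπ/77); k=1 gives ρ_J = 0.9992.
1 − cos²(π/77) = sin²(π/77) ⇒ √(1−ρ_J²) = sin(π/77) = 0.04079.
ω* = 2/(1+0.04079) = 1.9216
At ω = 1.9216 every |λ(B_ω)| = ω−1, so ρ_SOR = 0.9216.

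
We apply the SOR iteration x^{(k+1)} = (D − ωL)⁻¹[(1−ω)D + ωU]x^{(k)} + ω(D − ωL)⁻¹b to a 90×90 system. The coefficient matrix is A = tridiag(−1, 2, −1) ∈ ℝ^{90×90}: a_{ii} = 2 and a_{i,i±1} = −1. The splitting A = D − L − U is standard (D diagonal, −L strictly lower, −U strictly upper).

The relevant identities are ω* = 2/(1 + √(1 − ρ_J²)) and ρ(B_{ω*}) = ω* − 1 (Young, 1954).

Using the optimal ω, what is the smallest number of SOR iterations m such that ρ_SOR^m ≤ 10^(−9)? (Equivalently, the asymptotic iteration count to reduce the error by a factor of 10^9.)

m = 301

spectrum of D⁻¹(L+U) = {cos(kπ/91) : 1≤k≤90}; ρ_J = cos(π/91) = 0.9994041.
√(1−ρ_J²) = |sin(π/91)| = 0.0345161
ω* = 2 / (1 + 0.0345161) = 2 / 1.0345161 ≈ 1.9332710.
ρ(B_{ω*}) = ω*−1 = 0.9332710
Need (0.9332710)^m ≤ 10^(−9): m ≥ 9·ln10/|ln 0.9332710| = 20.7233/0.0690597 = 300.078 ⇒ m = 301.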